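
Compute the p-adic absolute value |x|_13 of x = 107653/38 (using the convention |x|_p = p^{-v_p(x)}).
|107653/38|_13 = 1/2197

Step 1 — compute v_13(x) by factoring powers of 13 out of the numerator and denominator: v_13(107653/38) = 3. Step 2 — apply |x|_p = p^{-v_p(x)} = 13^{-3} = 1/2197.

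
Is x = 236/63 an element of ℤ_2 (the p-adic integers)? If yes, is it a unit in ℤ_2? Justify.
x ∈ ℤ_2 but not a unit; v_2(x) = 2 > 0

ℤ_2 = {x ∈ ℚ_2 : v_2(x) ≥ 0} and ℤ_2^× = {x ∈ ℤ_2 : v_2(x) = 0}. Here v_2(236/63) = v_2(num) − v_2(den) = 2; compare against these criteria.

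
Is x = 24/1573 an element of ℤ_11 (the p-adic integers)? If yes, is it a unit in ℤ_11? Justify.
x ∉ ℤ_11 (v_11(x) = -2 < 0)

ℤ_11 = {x ∈ ℚ_11 : v_11(x) ≥ 0} and ℤ_11^× = {x ∈ ℤ_11 : v_11(x) = 0}. Here v_11(24/1573) = v_11(num) − v_11(den) = -2; compare against these criteria.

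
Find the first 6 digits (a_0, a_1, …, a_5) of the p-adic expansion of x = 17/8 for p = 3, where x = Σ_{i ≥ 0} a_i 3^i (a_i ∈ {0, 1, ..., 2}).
(a_0, …, a_5) = (1, 0, 2, 2, 1, 2)

v_3(17/8) = 0 (numerator and denominator both coprime to 3), so x ∈ ℤ_3^×. Compute digits iteratively via a_i = x_i mod 3, x_{i+1} = (x_i − a_i)/3, with x_0 = x:
  x_0 = 17/8;  a_0 = 1;  x_1 = (x_0 − 1)/3 = 3/8
  x_1 = 3/8;  a_1 = 0;  x_2 = (x_1 − 0)/3 = 1/8
  x_2 = 1/8;  a_2 = 2;  x_3 = (x_2 − 2)/3 = -5/8
  x_3 = -5/8;  a_3 = 2;  x_4 = (x_3 − 2)/3 = -7/8
  x_4 = -7/8;  a_4 = 1;  x_5 = (x_4 − 1)/3 = -5/8
  x_5 = -5/8;  a_5 = 2;  x_6 = (x_5 − 2)/3 = -7/8
Digits: (1, 0, 2, 2, 1, 2).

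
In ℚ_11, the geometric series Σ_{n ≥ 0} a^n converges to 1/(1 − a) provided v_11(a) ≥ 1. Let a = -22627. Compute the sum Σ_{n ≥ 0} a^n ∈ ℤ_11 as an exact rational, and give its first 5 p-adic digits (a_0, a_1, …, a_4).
Σ a^n = 1/(1 − a) = 1/22628;  first 5 digits = (1, 0, 0, 5, 9)

v_11(a) = 3 ≥ 1, so the series converges in ℤ_11 to 1/(1 − a) = 1/(1 − (-22627)) = 1/22628. Expand this rational in ℤ_11: compute digits iteratively via d_i = x_i mod 11, x_{i+1} = (x_i − d_i)/11. The first 5 digits are (1, 0, 0, 5, 9).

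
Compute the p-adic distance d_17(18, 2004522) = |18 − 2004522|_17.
d_17(18, 2004522) = 1/83521

Step 1 — x − y = 18 − 2004522 = -2004504. Step 2 — v_17(-2004504) = 4 (factor: -2004504 = −(17^4 · 24); the sign does not affect v_p). Step 3 — |x − y|_17 = 17^{-4} = 1/83521.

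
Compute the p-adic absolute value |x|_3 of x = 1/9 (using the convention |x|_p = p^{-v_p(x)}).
|1/9|_3 = 9

Step 1 — compute v_3(x) by factoring powers of 3 out of the numerator and denominator: v_3(1/9) = -2. Step 2 — apply |x|_p = p^{-v_p(x)} = 3^{2} = 9.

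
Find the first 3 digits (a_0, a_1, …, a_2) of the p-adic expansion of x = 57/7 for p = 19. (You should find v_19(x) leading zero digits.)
(a_0, …, a_2) = (0, 14, 2)

v_19(57/7) = 1, so a_0 = ... = a_0 = 0. Factor out: x = 19^1 · u with u = 3/7 a unit in ℤ_19. Expand u iteratively via a_{v+i} = u_i mod 19, u_{i+1} = (u_i − a_{v+i})/19:
  u_0 = 3/7;  a_1 = 14;  u_1 = (u_0 − 14)/19 = -5/7
  u_1 = -5/7;  a_2 = 2;  u_2 = (u_1 − 2)/19 = -1/7
Digits: (0, 14, 2).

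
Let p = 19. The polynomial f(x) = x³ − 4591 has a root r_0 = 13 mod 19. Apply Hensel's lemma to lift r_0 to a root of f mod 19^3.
r_2 = 5751 (mod 6859)

Hensel: r_{i+1} = r_i − f(r_i)/f′(r_i) mod 19^{i+2}, where f′(x) = 3x². Iterate:
  r_0 = 13 (mod 19)
  r_1 = 336 (mod 361)
  r_2 = 5751 (mod 6859)
Final: r = 5751 with f(r) ≡ 0 mod 19^3.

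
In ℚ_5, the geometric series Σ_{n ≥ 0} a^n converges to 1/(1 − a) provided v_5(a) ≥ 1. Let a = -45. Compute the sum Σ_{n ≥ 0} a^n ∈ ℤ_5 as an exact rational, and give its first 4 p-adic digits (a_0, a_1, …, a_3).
Σ a^n = 1/(1 − a) = 1/46;  first 4 digits = (1, 1, 4, 1)

v_5(a) = 1 ≥ 1, so the series converges in ℤ_5 to 1/(1 − a) = 1/(1 − (-45)) = 1/46. Expand this rational in ℤ_5: compute digits iteratively via d_i = x_i mod 5, x_{i+1} = (x_i − d_i)/5. The first 4 digits are (1, 1, 4, 1).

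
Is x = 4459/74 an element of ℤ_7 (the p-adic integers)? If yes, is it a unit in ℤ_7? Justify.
x ∈ ℤ_7 but not a unit; v_7(x) = 3 > 0

ℤ_7 = {x ∈ ℚ_7 : v_7(x) ≥ 0} and ℤ_7^× = {x ∈ ℤ_7 : v_7(x) = 0}. Here v_7(4459/74) = v_7(num) − v_7(den) = 3; compare against these criteria.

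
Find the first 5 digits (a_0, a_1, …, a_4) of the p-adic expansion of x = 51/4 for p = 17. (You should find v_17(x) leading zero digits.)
(a_0, …, a_4) = (0, 5, 4, 4, 4)

v_17(51/4) = 1, so a_0 = ... = a_0 = 0. Factor out: x = 17^1 · u with u = 3/4 a unit in ℤ_17. Expand u iteratively via a_{v+i} = u_i mod 17, u_{i+1} = (u_i − a_{v+i})/17:
  u_0 = 3/4;  a_1 = 5;  u_1 = (u_0 − 5)/17 = -1/4
  u_1 = -1/4;  a_2 = 4;  u_2 = (u_1 − 4)/17 = -1/4
  u_2 = -1/4;  a_3 = 4;  u_3 = (u_2 − 4)/17 = -1/4
  u_3 = -1/4;  a_4 = 4;  u_4 = (u_3 − 4)/17 = -1/4
Digits: (0, 5, 4, 4, 4).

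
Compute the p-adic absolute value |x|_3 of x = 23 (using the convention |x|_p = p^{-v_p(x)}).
|23|_3 = 1

Step 1 — compute v_3(x) by factoring powers of 3 out of the numerator and denominator: v_3(23) = 0. Step 2 — apply |x|_p = p^{-v_p(x)} = 3^{0} = 1.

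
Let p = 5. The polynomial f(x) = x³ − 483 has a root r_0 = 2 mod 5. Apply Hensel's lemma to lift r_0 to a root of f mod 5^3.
r_2 = 52 (mod 125)

Hensel: r_{i+1} = r_i − f(r_i)/f′(r_i) mod 5^{i+2}, where f′(x) = 3x². Iterate:
  r_0 = 2 (mod 5)
  r_1 = 2 (mod 25)
  r_2 = 52 (mod 125)
Final: r = 52 with f(r) ≡ 0 mod 5^3.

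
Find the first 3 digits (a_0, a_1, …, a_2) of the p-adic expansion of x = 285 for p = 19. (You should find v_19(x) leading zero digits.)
(a_0, …, a_2) = (0, 15, 0)

v_19(285) = 1, so a_0 = ... = a_0 = 0. Factor out: x = 19^1 · u with u = 15 a unit in ℤ_19. Expand u iteratively via a_{v+i} = u_i mod 19, u_{i+1} = (u_i − a_{v+i})/19:
  u_0 = 15;  a_1 = 15;  u_1 = (u_0 − 15)/19 = 0
  u_1 = 0;  a_2 = 0;  u_2 = (u_1 − 0)/19 = 0
Digits: (0, 15, 0).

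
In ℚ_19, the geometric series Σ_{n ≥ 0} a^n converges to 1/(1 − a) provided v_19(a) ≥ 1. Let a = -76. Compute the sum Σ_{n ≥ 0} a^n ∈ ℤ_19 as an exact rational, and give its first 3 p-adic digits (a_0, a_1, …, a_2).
Σ a^n = 1/(1 − a) = 1/77;  first 3 digits = (1, 15, 15)

v_19(a) = 1 ≥ 1, so the series converges in ℤ_19 to 1/(1 − a) = 1/(1 − (-76)) = 1/77. Expand this rational in ℤ_19: compute digits iteratively via d_i = x_i mod 19, x_{i+1} = (x_i − d_i)/19. The first 3 digits are (1, 15, 15).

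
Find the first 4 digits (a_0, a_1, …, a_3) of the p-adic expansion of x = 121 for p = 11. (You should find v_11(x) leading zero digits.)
(a_0, …, a_3) = (0, 0, 1, 0)

v_11(121) = 2, so a_0 = ... = a_1 = 0. Factor out: x = 11^2 · u with u = 1 a unit in ℤ_11. Expand u iteratively via a_{v+i} = u_i mod 11, u_{i+1} = (u_i − a_{v+i})/11:
  u_0 = 1;  a_2 = 1;  u_1 = (u_0 − 1)/11 = 0
  u_1 = 0;  a_3 = 0;  u_2 = (u_1 − 0)/11 = 0
Digits: (0, 0, 1, 0).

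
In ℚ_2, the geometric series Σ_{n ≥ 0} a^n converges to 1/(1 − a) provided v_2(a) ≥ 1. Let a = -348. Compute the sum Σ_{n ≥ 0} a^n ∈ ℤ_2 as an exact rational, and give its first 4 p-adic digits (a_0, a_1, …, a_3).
Σ a^n = 1/(1 − a) = 1/349;  first 4 digits = (1, 0, 1, 0)

v_2(a) = 2 ≥ 1, so the series converges in ℤ_2 to 1/(1 − a) = 1/(1 − (-348)) = 1/349. Expand this rational in ℤ_2: compute digits iteratively via d_i = x_i mod 2, x_{i+1} = (x_i − d_i)/2. The first 4 digits are (1, 0, 1, 0).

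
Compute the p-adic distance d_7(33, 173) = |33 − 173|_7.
d_7(33, 173) = 1/7

Step 1 — x − y = 33 − 173 = -140. Step 2 — v_7(-140) = 1 (factor: -140 = −(7^1 · 20); the sign does not affect v_p). Step 3 — |x − y|_7 = 7^{-1} = 1/7.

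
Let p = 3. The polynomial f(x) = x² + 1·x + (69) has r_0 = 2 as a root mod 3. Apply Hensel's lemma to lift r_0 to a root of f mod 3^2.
r_1 = 5 (mod 9)

Hensel: r_{i+1} = r_i − f(r_i)·(f′(r_i))^{-1} mod 3^{i+2}, f′(x) = 2x + 1. Iterate:
  r_0 = 2 (mod 3)
  r_1 = 5 (mod 9)
Final: r = 5 satisfies f(r) ≡ 0 mod 3^2.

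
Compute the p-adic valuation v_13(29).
v_13(29) = 0

v_13(n) is the largest exponent k such that 13^k divides n. Factor out: 29 = 13^0 · 29. (Sign doesn't affect v_p.) So v_13(29) = 0.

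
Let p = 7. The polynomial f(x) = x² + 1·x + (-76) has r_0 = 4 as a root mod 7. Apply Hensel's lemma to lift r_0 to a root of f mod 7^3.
r_2 = 228 (mod 343)

Hensel: r_{i+1} = r_i − f(r_i)·(f′(r_i))^{-1} mod 7^{i+2}, f′(x) = 2x + 1. Iterate:
  r_0 = 4 (mod 7)
  r_1 = 32 (mod 49)
  r_2 = 228 (mod 343)
Final: r = 228 satisfies f(r) ≡ 0 mod 7^3.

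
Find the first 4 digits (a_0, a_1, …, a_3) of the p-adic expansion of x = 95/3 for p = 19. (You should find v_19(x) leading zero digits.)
(a_0, …, a_3) = (0, 8, 6, 6)

v_19(95/3) = 1, so a_0 = ... = a_0 = 0. Factor out: x = 19^1 · u with u = 5/3 a unit in ℤ_19. Expand u iteratively via a_{v+i} = u_i mod 19, u_{i+1} = (u_i − a_{v+i})/19:
  u_0 = 5/3;  a_1 = 8;  u_1 = (u_0 − 8)/19 = -1/3
  u_1 = -1/3;  a_2 = 6;  u_2 = (u_1 − 6)/19 = -1/3
  u_2 = -1/3;  a_3 = 6;  u_3 = (u_2 − 6)/19 = -1/3
Digits: (0, 8, 6, 6).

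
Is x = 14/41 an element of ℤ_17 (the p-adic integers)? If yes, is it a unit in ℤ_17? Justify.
x ∈ ℤ_17^× (unit); v_17(x) = 0

ℤ_17 = {x ∈ ℚ_17 : v_17(x) ≥ 0} and ℤ_17^× = {x ∈ ℤ_17 : v_17(x) = 0}. Here v_17(14/41) = v_17(num) − v_17(den) = 0; compare against these criteria.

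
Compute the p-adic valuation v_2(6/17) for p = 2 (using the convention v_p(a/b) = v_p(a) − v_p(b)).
v_2(6/17) = 1

Factor powers of 2 from the numerator and denominator of the reduced fraction: 6 = 2^1 · 3 and 17 = 2^0 · 17. Apply v_p(a/b) = v_p(a) − v_p(b): v_2(6/17) = 1 − 0 = 1.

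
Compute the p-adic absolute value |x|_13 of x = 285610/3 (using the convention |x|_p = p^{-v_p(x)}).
|285610/3|_13 = 1/28561

Step 1 — compute v_13(x) by factoring powers of 13 out of the numerator and denominator: v_13(285610/3) = 4. Step 2 — apply |x|_p = p^{-v_p(x)} = 13^{-4} = 1/28561.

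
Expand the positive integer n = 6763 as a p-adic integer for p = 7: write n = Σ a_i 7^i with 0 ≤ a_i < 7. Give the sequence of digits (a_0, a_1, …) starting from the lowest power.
(a_0, a_1, …) = (1, 0, 5, 5, 2)

Repeated division by 7 gives the digits low-to-high: 6763 = 1 + 5·7^2 + 5·7^3 + 2·7^4. Digit sequence: (1, 0, 5, 5, 2).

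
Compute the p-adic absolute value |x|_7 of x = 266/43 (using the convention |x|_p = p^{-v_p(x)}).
|266/43|_7 = 1/7

Step 1 — compute v_7(x) by factoring powers of 7 out of the numerator and denominator: v_7(266/43) = 1. Step 2 — apply |x|_p = p^{-v_p(x)} = 7^{-1} = 1/7.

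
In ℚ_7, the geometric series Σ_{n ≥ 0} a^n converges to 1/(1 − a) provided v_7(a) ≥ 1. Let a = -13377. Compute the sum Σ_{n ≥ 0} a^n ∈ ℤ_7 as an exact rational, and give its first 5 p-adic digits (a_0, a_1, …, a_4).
Σ a^n = 1/(1 − a) = 1/13378;  first 5 digits = (1, 0, 0, 3, 1)

v_7(a) = 3 ≥ 1, so the series converges in ℤ_7 to 1/(1 − a) = 1/(1 − (-13377)) = 1/13378. Expand this rational in ℤ_7: compute digits iteratively via d_i = x_i mod 7, x_{i+1} = (x_i − d_i)/7. The first 5 digits are (1, 0, 0, 3, 1).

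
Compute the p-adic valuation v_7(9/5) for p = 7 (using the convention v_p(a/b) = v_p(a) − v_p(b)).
v_7(9/5) = 0

Factor powers of 7 from the numerator and denominator of the reduced fraction: 9 = 7^0 · 9 and 5 = 7^0 · 5. Apply v_p(a/b) = v_p(a) − v_p(b): v_7(9/5) = 0 − 0 = 0.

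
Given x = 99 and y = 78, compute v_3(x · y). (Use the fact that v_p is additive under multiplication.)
v_3(7722) = 3

v_p(x) = 2 (factor: 99 = 3^2 · 11); v_p(y) = 1 (factor: 78 = 3^1 · 26). Additivity: v_p(xy) = v_p(x) + v_p(y) = 2 + 1 = 3. (Direct check: xy = 7722 = 3^3 · (286).)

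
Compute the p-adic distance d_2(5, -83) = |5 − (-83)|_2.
d_2(5, -83) = 1/8

Step 1 — x − y = 5 − (-83) = 88. Step 2 — v_2(88) = 3 (factor: 88 = (2^3 · 11); the sign does not affect v_p). Step 3 — |x − y|_2 = 2^{-3} = 1/8.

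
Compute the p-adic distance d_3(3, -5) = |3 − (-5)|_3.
d_3(3, -5) = 1

Step 1 — x − y = 3 − (-5) = 8. Step 2 — v_3(8) = 0 (factor: 8 = (3^0 · 8); the sign does not affect v_p). Step 3 — |x − y|_3 = 3^{0} = 1.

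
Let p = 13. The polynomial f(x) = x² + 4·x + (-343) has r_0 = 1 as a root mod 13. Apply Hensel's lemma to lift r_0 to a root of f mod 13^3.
r_2 = 1522 (mod 2197)

Hensel: r_{i+1} = r_i − f(r_i)·(f′(r_i))^{-1} mod 13^{i+2}, f′(x) = 2x + 4. Iterate:
  r_0 = 1 (mod 13)
  r_1 = 1 (mod 169)
  r_2 = 1522 (mod 2197)
Final: r = 1522 satisfies f(r) ≡ 0 mod 13^3.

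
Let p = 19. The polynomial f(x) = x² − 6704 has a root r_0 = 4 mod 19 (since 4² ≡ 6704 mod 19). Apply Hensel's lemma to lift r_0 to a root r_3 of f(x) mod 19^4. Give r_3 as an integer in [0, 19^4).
r_3 = 57517 (mod 130321)

Hensel's recurrence: r_{i+1} = r_i − f(r_i)·(f′(r_i))^{-1} mod 19^{i+2}, with f′(x) = 2x. Iterate:
  r_0 = 4 (mod 19)
  r_1 = 118 (mod 361)
  r_2 = 2645 (mod 6859)
  r_3 = 57517 (mod 130321)
Final: r_3 = 57517, and one checks f(r_3) ≡ 0 mod 19^4.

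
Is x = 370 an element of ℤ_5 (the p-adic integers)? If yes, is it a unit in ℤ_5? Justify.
x ∈ ℤ_5 but not a unit; v_5(x) = 1 > 0

ℤ_5 = {x ∈ ℚ_5 : v_5(x) ≥ 0} and ℤ_5^× = {x ∈ ℤ_5 : v_5(x) = 0}. Here v_5(370) = v_5(num) − v_5(den) = 1; compare against these criteria.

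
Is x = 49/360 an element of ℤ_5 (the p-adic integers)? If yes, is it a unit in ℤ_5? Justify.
x ∉ ℤ_5 (v_5(x) = -1 < 0)

ℤ_5 = {x ∈ ℚ_5 : v_5(x) ≥ 0} and ℤ_5^× = {x ∈ ℤ_5 : v_5(x) = 0}. Here v_5(49/360) = v_5(num) − v_5(den) = -1; compare against these criteria.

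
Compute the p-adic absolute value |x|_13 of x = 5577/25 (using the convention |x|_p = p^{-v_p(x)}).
|5577/25|_13 = 1/169

Step 1 — compute v_13(x) by factoring powers of 13 out of the numerator and denominator: v_13(5577/25) = 2. Step 2 — apply |x|_p = p^{-v_p(x)} = 13^{-2} = 1/169.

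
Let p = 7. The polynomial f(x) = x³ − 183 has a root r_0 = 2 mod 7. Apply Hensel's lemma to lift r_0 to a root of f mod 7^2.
r_1 = 37 (mod 49)

Hensel: r_{i+1} = r_i − f(r_i)/f′(r_i) mod 7^{i+2}, where f′(x) = 3x². Iterate:
  r_0 = 2 (mod 7)
  r_1 = 37 (mod 49)
Final: r = 37 with f(r) ≡ 0 mod 7^2.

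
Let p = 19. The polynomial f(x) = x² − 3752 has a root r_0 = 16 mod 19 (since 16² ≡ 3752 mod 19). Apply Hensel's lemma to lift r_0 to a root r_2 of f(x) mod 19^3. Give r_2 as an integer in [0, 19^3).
r_2 = 757 (mod 6859)

Hensel's recurrence: r_{i+1} = r_i − f(r_i)·(f′(r_i))^{-1} mod 19^{i+2}, with f′(x) = 2x. Iterate:
  r_0 = 16 (mod 19)
  r_1 = 35 (mod 361)
  r_2 = 757 (mod 6859)
Final: r_2 = 757, and one checks f(r_2) ≡ 0 mod 19^3.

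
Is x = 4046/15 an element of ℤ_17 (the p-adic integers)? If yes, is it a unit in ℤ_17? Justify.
x ∈ ℤ_17 but not a unit; v_17(x) = 2 > 0

ℤ_17 = {x ∈ ℚ_17 : v_17(x) ≥ 0} and ℤ_17^× = {x ∈ ℤ_17 : v_17(x) = 0}. Here v_17(4046/15) = v_17(num) − v_17(den) = 2; compare against these criteria.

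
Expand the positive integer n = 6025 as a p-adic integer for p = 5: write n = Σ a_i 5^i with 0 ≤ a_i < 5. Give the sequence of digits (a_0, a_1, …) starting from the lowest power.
(a_0, a_1, …) = (0, 0, 1, 3, 4, 1)

Repeated division by 5 gives the digits low-to-high: 6025 = 1·5^2 + 3·5^3 + 4·5^4 + 1·5^5. Digit sequence: (0, 0, 1, 3, 4, 1).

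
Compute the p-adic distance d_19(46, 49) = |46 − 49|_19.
d_19(46, 49) = 1

Step 1 — x − y = 46 − 49 = -3. Step 2 — v_19(-3) = 0 (factor: -3 = −(19^0 · 3); the sign does not affect v_p). Step 3 — |x − y|_19 = 19^{0} = 1.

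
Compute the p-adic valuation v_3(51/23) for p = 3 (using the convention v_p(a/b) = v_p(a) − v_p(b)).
v_3(51/23) = 1

Factor powers of 3 from the numerator and denominator of the reduced fraction: 51 = 3^1 · 17 and 23 = 3^0 · 23. Apply v_p(a/b) = v_p(a) − v_p(b): v_3(51/23) = 1 − 0 = 1.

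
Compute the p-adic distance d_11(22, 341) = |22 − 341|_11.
d_11(22, 341) = 1/11

Step 1 — x − y = 22 − 341 = -319. Step 2 — v_11(-319) = 1 (factor: -319 = −(11^1 · 29); the sign does not affect v_p). Step 3 — |x − y|_11 = 11^{-1} = 1/11.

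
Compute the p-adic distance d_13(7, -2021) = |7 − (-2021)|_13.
d_13(7, -2021) = 1/169

Step 1 — x − y = 7 − (-2021) = 2028. Step 2 — v_13(2028) = 2 (factor: 2028 = (13^2 · 12); the sign does not affect v_p). Step 3 — |x − y|_13 = 13^{-2} = 1/169.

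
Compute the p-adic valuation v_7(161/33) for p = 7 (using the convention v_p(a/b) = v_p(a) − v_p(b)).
v_7(161/33) = 1

Factor powers of 7 from the numerator and denominator of the reduced fraction: 161 = 7^1 · 23 and 33 = 7^0 · 33. Apply v_p(a/b) = v_p(a) − v_p(b): v_7(161/33) = 1 − 0 = 1.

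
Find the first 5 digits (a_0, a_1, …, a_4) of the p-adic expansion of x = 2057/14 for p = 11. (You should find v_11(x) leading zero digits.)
(a_0, …, a_4) = (0, 0, 2, 7, 8)

v_11(2057/14) = 2, so a_0 = ... = a_1 = 0. Factor out: x = 11^2 · u with u = 17/14 a unit in ℤ_11. Expand u iteratively via a_{v+i} = u_i mod 11, u_{i+1} = (u_i − a_{v+i})/11:
  u_0 = 17/14;  a_2 = 2;  u_1 = (u_0 − 2)/11 = -1/14
  u_1 = -1/14;  a_3 = 7;  u_2 = (u_1 − 7)/11 = -9/14
  u_2 = -9/14;  a_4 = 8;  u_3 = (u_2 − 8)/11 = -11/14
Digits: (0, 0, 2, 7, 8).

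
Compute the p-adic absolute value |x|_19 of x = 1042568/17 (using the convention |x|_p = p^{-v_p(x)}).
|1042568/17|_19 = 1/130321

Step 1 — compute v_19(x) by factoring powers of 19 out of the numerator and denominator: v_19(1042568/17) = 4. Step 2 — apply |x|_p = p^{-v_p(x)} = 19^{-4} = 1/130321.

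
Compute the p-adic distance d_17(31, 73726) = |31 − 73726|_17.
d_17(31, 73726) = 1/4913

Step 1 — x − y = 31 − 73726 = -73695. Step 2 — v_17(-73695) = 3 (factor: -73695 = −(17^3 · 15); the sign does not affect v_p). Step 3 — |x − y|_17 = 17^{-3} = 1/4913.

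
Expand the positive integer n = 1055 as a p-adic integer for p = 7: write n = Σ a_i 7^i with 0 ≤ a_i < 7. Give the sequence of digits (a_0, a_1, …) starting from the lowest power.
(a_0, a_1, …) = (5, 3, 0, 3)

Repeated division by 7 gives the digits low-to-high: 1055 = 5 + 3·7^1 + 3·7^3. Digit sequence: (5, 3, 0, 3).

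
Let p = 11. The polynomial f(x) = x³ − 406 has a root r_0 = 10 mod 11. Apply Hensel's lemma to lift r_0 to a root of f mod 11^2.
r_1 = 54 (mod 121)

Hensel: r_{i+1} = r_i − f(r_i)/f′(r_i) mod 11^{i+2}, where f′(x) = 3x². Iterate:
  r_0 = 10 (mod 11)
  r_1 = 54 (mod 121)
Final: r = 54 with f(r) ≡ 0 mod 11^2.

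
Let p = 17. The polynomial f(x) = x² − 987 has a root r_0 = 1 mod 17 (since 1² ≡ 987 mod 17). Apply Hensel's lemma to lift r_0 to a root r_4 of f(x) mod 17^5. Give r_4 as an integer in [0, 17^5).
r_4 = 1075285 (mod 1419857)

Hensel's recurrence: r_{i+1} = r_i − f(r_i)·(f′(r_i))^{-1} mod 17^{i+2}, with f′(x) = 2x. Iterate:
  r_0 = 1 (mod 17)
  r_1 = 205 (mod 289)
  r_2 = 4251 (mod 4913)
  r_3 = 73033 (mod 83521)
  r_4 = 1075285 (mod 1419857)
Final: r_4 = 1075285, and one checks f(r_4) ≡ 0 mod 17^5.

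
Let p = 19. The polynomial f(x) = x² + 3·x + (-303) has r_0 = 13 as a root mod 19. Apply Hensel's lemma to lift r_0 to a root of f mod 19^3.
r_2 = 6340 (mod 6859)

Hensel: r_{i+1} = r_i − f(r_i)·(f′(r_i))^{-1} mod 19^{i+2}, f′(x) = 2x + 3. Iterate:
  r_0 = 13 (mod 19)
  r_1 = 203 (mod 361)
  r_2 = 6340 (mod 6859)
Final: r = 6340 satisfies f(r) ≡ 0 mod 19^3.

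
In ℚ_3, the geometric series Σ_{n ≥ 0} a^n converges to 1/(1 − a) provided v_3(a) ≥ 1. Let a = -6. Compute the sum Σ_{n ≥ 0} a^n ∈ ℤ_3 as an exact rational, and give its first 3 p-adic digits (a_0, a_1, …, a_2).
Σ a^n = 1/(1 − a) = 1/7;  first 3 digits = (1, 1, 0)

v_3(a) = 1 ≥ 1, so the series converges in ℤ_3 to 1/(1 − a) = 1/(1 − (-6)) = 1/7. Expand this rational in ℤ_3: compute digits iteratively via d_i = x_i mod 3, x_{i+1} = (x_i − d_i)/3. The first 3 digits are (1, 1, 0).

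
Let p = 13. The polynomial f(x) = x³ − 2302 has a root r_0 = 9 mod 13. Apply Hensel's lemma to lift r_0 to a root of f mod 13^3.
r_2 = 503 (mod 2197)

Hensel: r_{i+1} = r_i − f(r_i)/f′(r_i) mod 13^{i+2}, where f′(x) = 3x². Iterate:
  r_0 = 9 (mod 13)
  r_1 = 165 (mod 169)
  r_2 = 503 (mod 2197)
Final: r = 503 with f(r) ≡ 0 mod 13^3.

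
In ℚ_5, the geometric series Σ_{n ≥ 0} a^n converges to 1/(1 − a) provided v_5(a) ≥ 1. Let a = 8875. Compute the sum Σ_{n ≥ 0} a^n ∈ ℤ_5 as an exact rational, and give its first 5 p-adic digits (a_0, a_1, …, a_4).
Σ a^n = 1/(1 − a) = -1/8874;  first 5 digits = (1, 0, 0, 1, 4)

v_5(a) = 3 ≥ 1, so the series converges in ℤ_5 to 1/(1 − a) = 1/(1 − 8875) = -1/8874. Expand this rational in ℤ_5: compute digits iteratively via d_i = x_i mod 5, x_{i+1} = (x_i − d_i)/5. The first 5 digits are (1, 0, 0, 1, 4).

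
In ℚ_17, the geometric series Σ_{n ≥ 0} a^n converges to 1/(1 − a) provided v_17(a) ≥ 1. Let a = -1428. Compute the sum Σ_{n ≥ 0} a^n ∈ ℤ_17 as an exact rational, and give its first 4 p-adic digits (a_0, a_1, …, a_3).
Σ a^n = 1/(1 − a) = 1/1429;  first 4 digits = (1, 1, 13, 7)

v_17(a) = 1 ≥ 1, so the series converges in ℤ_17 to 1/(1 − a) = 1/(1 − (-1428)) = 1/1429. Expand this rational in ℤ_17: compute digits iteratively via d_i = x_i mod 17, x_{i+1} = (x_i − d_i)/17. The first 4 digits are (1, 1, 13, 7).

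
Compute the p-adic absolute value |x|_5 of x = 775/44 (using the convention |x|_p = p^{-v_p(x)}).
|775/44|_5 = 1/25

Step 1 — compute v_5(x) by factoring powers of 5 out of the numerator and denominator: v_5(775/44) = 2. Step 2 — apply |x|_p = p^{-v_p(x)} = 5^{-2} = 1/25.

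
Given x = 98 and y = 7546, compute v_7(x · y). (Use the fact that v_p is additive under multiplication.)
v_7(739508) = 5

v_p(x) = 2 (factor: 98 = 7^2 · 2); v_p(y) = 3 (factor: 7546 = 7^3 · 22). Additivity: v_p(xy) = v_p(x) + v_p(y) = 2 + 3 = 5. (Direct check: xy = 739508 = 7^5 · (44).)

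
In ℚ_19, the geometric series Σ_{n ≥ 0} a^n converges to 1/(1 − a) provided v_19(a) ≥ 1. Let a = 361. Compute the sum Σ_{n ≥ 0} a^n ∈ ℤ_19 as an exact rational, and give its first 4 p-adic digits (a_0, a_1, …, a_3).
Σ a^n = 1/(1 − a) = -1/360;  first 4 digits = (1, 0, 1, 0)

v_19(a) = 2 ≥ 1, so the series converges in ℤ_19 to 1/(1 − a) = 1/(1 − 361) = -1/360. Expand this rational in ℤ_19: compute digits iteratively via d_i = x_i mod 19, x_{i+1} = (x_i − d_i)/19. The first 4 digits are (1, 0, 1, 0).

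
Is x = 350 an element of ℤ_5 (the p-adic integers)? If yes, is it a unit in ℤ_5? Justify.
x ∈ ℤ_5 but not a unit; v_5(x) = 2 > 0

ℤ_5 = {x ∈ ℚ_5 : v_5(x) ≥ 0} and ℤ_5^× = {x ∈ ℤ_5 : v_5(x) = 0}. Here v_5(350) = v_5(num) − v_5(den) = 2; compare against these criteria.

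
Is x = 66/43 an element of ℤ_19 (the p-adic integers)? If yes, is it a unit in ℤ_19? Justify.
x ∈ ℤ_19^× (unit); v_19(x) = 0

ℤ_19 = {x ∈ ℚ_19 : v_19(x) ≥ 0} and ℤ_19^× = {x ∈ ℤ_19 : v_19(x) = 0}. Here v_19(66/43) = v_19(num) − v_19(den) = 0; compare against these criteria.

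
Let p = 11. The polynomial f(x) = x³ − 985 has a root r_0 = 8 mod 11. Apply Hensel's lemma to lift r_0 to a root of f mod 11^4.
r_3 = 2813 (mod 14641)

Hensel: r_{i+1} = r_i − f(r_i)/f′(r_i) mod 11^{i+2}, where f′(x) = 3x². Iterate:
  r_0 = 8 (mod 11)
  r_1 = 30 (mod 121)
  r_2 = 151 (mod 1331)
  r_3 = 2813 (mod 14641)
Final: r = 2813 with f(r) ≡ 0 mod 11^4.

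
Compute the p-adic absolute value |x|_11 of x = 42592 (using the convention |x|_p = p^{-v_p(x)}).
|42592|_11 = 1/1331

Step 1 — compute v_11(x) by factoring powers of 11 out of the numerator and denominator: v_11(42592) = 3. Step 2 — apply |x|_p = p^{-v_p(x)} = 11^{-3} = 1/1331.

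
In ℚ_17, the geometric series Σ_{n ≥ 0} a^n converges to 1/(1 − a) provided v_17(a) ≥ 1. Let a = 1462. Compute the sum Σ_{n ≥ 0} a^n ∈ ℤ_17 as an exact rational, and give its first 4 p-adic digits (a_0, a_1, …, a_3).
Σ a^n = 1/(1 − a) = -1/1461;  first 4 digits = (1, 1, 6, 11)

v_17(a) = 1 ≥ 1, so the series converges in ℤ_17 to 1/(1 − a) = 1/(1 − 1462) = -1/1461. Expand this rational in ℤ_17: compute digits iteratively via d_i = x_i mod 17, x_{i+1} = (x_i − d_i)/17. The first 4 digits are (1, 1, 6, 11).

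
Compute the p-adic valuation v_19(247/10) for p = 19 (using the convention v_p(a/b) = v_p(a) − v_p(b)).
v_19(247/10) = 1

Factor powers of 19 from the numerator and denominator of the reduced fraction: 247 = 19^1 · 13 and 10 = 19^0 · 10. Apply v_p(a/b) = v_p(a) − v_p(b): v_19(247/10) = 1 − 0 = 1.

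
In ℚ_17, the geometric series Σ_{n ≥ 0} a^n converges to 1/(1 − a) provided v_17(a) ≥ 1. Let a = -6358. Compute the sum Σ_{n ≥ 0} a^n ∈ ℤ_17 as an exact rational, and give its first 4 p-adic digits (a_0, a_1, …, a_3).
Σ a^n = 1/(1 − a) = 1/6359;  first 4 digits = (1, 0, 12, 15)

v_17(a) = 2 ≥ 1, so the series converges in ℤ_17 to 1/(1 − a) = 1/(1 − (-6358)) = 1/6359. Expand this rational in ℤ_17: compute digits iteratively via d_i = x_i mod 17, x_{i+1} = (x_i − d_i)/17. The first 4 digits are (1, 0, 12, 15).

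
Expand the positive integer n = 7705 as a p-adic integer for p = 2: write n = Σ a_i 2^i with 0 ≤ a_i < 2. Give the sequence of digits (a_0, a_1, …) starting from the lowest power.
(a_0, a_1, …) = (1, 0, 0, 1, 1, 0, 0, 0, 0, 1, 1, 1, 1)

Repeated division by 2 gives the digits low-to-high: 7705 = 1 + 1·2^3 + 1·2^4 + 1·2^9 + 1·2^10 + 1·2^11 + 1·2^12. Digit sequence: (1, 0, 0, 1, 1, 0, 0, 0, 0, 1, 1, 1, 1).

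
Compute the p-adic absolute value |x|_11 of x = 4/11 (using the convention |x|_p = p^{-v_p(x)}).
|4/11|_11 = 11

Step 1 — compute v_11(x) by factoring powers of 11 out of the numerator and denominator: v_11(4/11) = -1. Step 2 — apply |x|_p = p^{-v_p(x)} = 11^{1} = 11.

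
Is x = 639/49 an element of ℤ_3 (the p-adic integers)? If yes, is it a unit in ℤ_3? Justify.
x ∈ ℤ_3 but not a unit; v_3(x) = 2 > 0

ℤ_3 = {x ∈ ℚ_3 : v_3(x) ≥ 0} and ℤ_3^× = {x ∈ ℤ_3 : v_3(x) = 0}. Here v_3(639/49) = v_3(num) − v_3(den) = 2; compare against these criteria.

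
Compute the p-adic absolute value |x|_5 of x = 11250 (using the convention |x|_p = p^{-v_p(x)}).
|11250|_5 = 1/625

Step 1 — compute v_5(x) by factoring powers of 5 out of the numerator and denominator: v_5(11250) = 4. Step 2 — apply |x|_p = p^{-v_p(x)} = 5^{-4} = 1/625.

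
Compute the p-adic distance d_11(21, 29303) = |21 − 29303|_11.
d_11(21, 29303) = 1/14641

Step 1 — x − y = 21 − 29303 = -29282. Step 2 — v_11(-29282) = 4 (factor: -29282 = −(11^4 · 2); the sign does not affect v_p). Step 3 — |x − y|_11 = 11^{-4} = 1/14641.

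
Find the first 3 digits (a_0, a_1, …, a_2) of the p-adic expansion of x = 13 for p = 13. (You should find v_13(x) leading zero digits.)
(a_0, …, a_2) = (0, 1, 0)

v_13(13) = 1, so a_0 = ... = a_0 = 0. Factor out: x = 13^1 · u with u = 1 a unit in ℤ_13. Expand u iteratively via a_{v+i} = u_i mod 13, u_{i+1} = (u_i − a_{v+i})/13:
  u_0 = 1;  a_1 = 1;  u_1 = (u_0 − 1)/13 = 0
  u_1 = 0;  a_2 = 0;  u_2 = (u_1 − 0)/13 = 0
Digits: (0, 1, 0).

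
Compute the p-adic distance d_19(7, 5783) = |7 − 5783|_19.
d_19(7, 5783) = 1/361

Step 1 — x − y = 7 − 5783 = -5776. Step 2 — v_19(-5776) = 2 (factor: -5776 = −(19^2 · 16); the sign does not affect v_p). Step 3 — |x − y|_19 = 19^{-2} = 1/361.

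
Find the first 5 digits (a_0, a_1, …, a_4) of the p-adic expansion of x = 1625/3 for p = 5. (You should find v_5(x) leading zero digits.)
(a_0, …, a_4) = (0, 0, 0, 1, 4)

v_5(1625/3) = 3, so a_0 = ... = a_2 = 0. Factor out: x = 5^3 · u with u = 13/3 a unit in ℤ_5. Expand u iteratively via a_{v+i} = u_i mod 5, u_{i+1} = (u_i − a_{v+i})/5:
  u_0 = 13/3;  a_3 = 1;  u_1 = (u_0 − 1)/5 = 2/3
  u_1 = 2/3;  a_4 = 4;  u_2 = (u_1 − 4)/5 = -2/3
Digits: (0, 0, 0, 1, 4).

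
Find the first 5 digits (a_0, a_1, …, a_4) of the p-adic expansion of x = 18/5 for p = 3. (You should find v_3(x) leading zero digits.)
(a_0, …, a_4) = (0, 0, 1, 1, 2)

v_3(18/5) = 2, so a_0 = ... = a_1 = 0. Factor out: x = 3^2 · u with u = 2/5 a unit in ℤ_3. Expand u iteratively via a_{v+i} = u_i mod 3, u_{i+1} = (u_i − a_{v+i})/3:
  u_0 = 2/5;  a_2 = 1;  u_1 = (u_0 − 1)/3 = -1/5
  u_1 = -1/5;  a_3 = 1;  u_2 = (u_1 − 1)/3 = -2/5
  u_2 = -2/5;  a_4 = 2;  u_3 = (u_2 − 2)/3 = -4/5
Digits: (0, 0, 1, 1, 2).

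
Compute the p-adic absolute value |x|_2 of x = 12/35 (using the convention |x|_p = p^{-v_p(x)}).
|12/35|_2 = 1/4

Step 1 — compute v_2(x) by factoring powers of 2 out of the numerator and denominator: v_2(12/35) = 2. Step 2 — apply |x|_p = p^{-v_p(x)} = 2^{-2} = 1/4.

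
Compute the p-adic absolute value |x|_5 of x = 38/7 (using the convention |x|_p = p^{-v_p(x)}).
|38/7|_5 = 1

Step 1 — compute v_5(x) by factoring powers of 5 out of the numerator and denominator: v_5(38/7) = 0. Step 2 — apply |x|_p = p^{-v_p(x)} = 5^{0} = 1.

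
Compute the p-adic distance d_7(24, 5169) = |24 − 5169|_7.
d_7(24, 5169) = 1/343

Step 1 — x − y = 24 − 5169 = -5145. Step 2 — v_7(-5145) = 3 (factor: -5145 = −(7^3 · 15); the sign does not affect v_p). Step 3 — |x − y|_7 = 7^{-3} = 1/343.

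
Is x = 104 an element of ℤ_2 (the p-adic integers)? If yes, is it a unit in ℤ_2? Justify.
x ∈ ℤ_2 but not a unit; v_2(x) = 3 > 0

ℤ_2 = {x ∈ ℚ_2 : v_2(x) ≥ 0} and ℤ_2^× = {x ∈ ℤ_2 : v_2(x) = 0}. Here v_2(104) = v_2(num) − v_2(den) = 3; compare against these criteria.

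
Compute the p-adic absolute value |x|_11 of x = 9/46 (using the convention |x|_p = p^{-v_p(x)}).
|9/46|_11 = 1

Step 1 — compute v_11(x) by factoring powers of 11 out of the numerator and denominator: v_11(9/46) = 0. Step 2 — apply |x|_p = p^{-v_p(x)} = 11^{0} = 1.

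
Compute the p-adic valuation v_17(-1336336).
v_17(-1336336) = 4

v_17(n) is the largest exponent k such that 17^k divides n. Factor out: -1336336 = -17^4 · 16. (Sign doesn't affect v_p.) So v_17(-1336336) = 4.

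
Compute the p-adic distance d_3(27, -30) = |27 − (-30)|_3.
d_3(27, -30) = 1/3

Step 1 — x − y = 27 − (-30) = 57. Step 2 — v_3(57) = 1 (factor: 57 = (3^1 · 19); the sign does not affect v_p). Step 3 — |x − y|_3 = 3^{-1} = 1/3.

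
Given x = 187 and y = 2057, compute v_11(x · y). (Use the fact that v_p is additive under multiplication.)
v_11(384659) = 3

v_p(x) = 1 (factor: 187 = 11^1 · 17); v_p(y) = 2 (factor: 2057 = 11^2 · 17). Additivity: v_p(xy) = v_p(x) + v_p(y) = 1 + 2 = 3. (Direct check: xy = 384659 = 11^3 · (289).)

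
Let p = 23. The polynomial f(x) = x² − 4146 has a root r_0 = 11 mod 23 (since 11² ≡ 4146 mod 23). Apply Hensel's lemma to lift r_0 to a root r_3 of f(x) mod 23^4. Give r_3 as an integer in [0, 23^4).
r_3 = 250435 (mod 279841)

Hensel's recurrence: r_{i+1} = r_i − f(r_i)·(f′(r_i))^{-1} mod 23^{i+2}, with f′(x) = 2x. Iterate:
  r_0 = 11 (mod 23)
  r_1 = 218 (mod 529)
  r_2 = 7095 (mod 12167)
  r_3 = 250435 (mod 279841)
Final: r_3 = 250435, and one checks f(r_3) ≡ 0 mod 23^4.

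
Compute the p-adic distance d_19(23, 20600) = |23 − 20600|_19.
d_19(23, 20600) = 1/6859

Step 1 — x − y = 23 − 20600 = -20577. Step 2 — v_19(-20577) = 3 (factor: -20577 = −(19^3 · 3); the sign does not affect v_p). Step 3 — |x − y|_19 = 19^{-3} = 1/6859.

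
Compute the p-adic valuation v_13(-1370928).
v_13(-1370928) = 4

v_13(n) is the largest exponent k such that 13^k divides n. Factor out: -1370928 = -13^4 · 48. (Sign doesn't affect v_p.) So v_13(-1370928) = 4.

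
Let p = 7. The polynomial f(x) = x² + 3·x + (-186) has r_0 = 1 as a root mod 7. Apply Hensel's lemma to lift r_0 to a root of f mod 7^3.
r_2 = 302 (mod 343)

Hensel: r_{i+1} = r_i − f(r_i)·(f′(r_i))^{-1} mod 7^{i+2}, f′(x) = 2x + 3. Iterate:
  r_0 = 1 (mod 7)
  r_1 = 8 (mod 49)
  r_2 = 302 (mod 343)
Final: r = 302 satisfies f(r) ≡ 0 mod 7^3.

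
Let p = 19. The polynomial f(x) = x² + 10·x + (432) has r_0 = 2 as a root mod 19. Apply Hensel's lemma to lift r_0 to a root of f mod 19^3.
r_2 = 4353 (mod 6859)

Hensel: r_{i+1} = r_i − f(r_i)·(f′(r_i))^{-1} mod 19^{i+2}, f′(x) = 2x + 10. Iterate:
  r_0 = 2 (mod 19)
  r_1 = 21 (mod 361)
  r_2 = 4353 (mod 6859)
Final: r = 4353 satisfies f(r) ≡ 0 mod 19^3.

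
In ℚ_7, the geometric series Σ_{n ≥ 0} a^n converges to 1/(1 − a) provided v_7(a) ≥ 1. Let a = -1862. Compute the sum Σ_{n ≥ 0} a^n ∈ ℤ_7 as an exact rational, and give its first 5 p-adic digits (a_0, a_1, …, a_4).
Σ a^n = 1/(1 − a) = 1/1863;  first 5 digits = (1, 0, 4, 1, 1)

v_7(a) = 2 ≥ 1, so the series converges in ℤ_7 to 1/(1 − a) = 1/(1 − (-1862)) = 1/1863. Expand this rational in ℤ_7: compute digits iteratively via d_i = x_i mod 7, x_{i+1} = (x_i − d_i)/7. The first 5 digits are (1, 0, 4, 1, 1).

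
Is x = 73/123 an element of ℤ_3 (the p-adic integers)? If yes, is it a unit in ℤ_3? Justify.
x ∉ ℤ_3 (v_3(x) = -1 < 0)

ℤ_3 = {x ∈ ℚ_3 : v_3(x) ≥ 0} and ℤ_3^× = {x ∈ ℤ_3 : v_3(x) = 0}. Here v_3(73/123) = v_3(num) − v_3(den) = -1; compare against these criteria.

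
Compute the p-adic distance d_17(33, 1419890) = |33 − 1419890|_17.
d_17(33, 1419890) = 1/1419857

Step 1 — x − y = 33 − 1419890 = -1419857. Step 2 — v_17(-1419857) = 5 (factor: -1419857 = −(17^5 · 1); the sign does not affect v_p). Step 3 — |x − y|_17 = 17^{-5} = 1/1419857.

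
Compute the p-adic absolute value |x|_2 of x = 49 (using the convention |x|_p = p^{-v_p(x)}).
|49|_2 = 1

Step 1 — compute v_2(x) by factoring powers of 2 out of the numerator and denominator: v_2(49) = 0. Step 2 — apply |x|_p = p^{-v_p(x)} = 2^{0} = 1.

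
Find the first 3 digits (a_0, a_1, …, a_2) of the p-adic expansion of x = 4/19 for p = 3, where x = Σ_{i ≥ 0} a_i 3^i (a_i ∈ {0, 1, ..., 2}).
(a_0, …, a_2) = (1, 1, 1)

v_3(4/19) = 0 (numerator and denominator both coprime to 3), so x ∈ ℤ_3^×. Compute digits iteratively via a_i = x_i mod 3, x_{i+1} = (x_i − a_i)/3, with x_0 = x:
  x_0 = 4/19;  a_0 = 1;  x_1 = (x_0 − 1)/3 = -5/19
  x_1 = -5/19;  a_1 = 1;  x_2 = (x_1 − 1)/3 = -8/19
  x_2 = -8/19;  a_2 = 1;  x_3 = (x_2 − 1)/3 = -9/19
Digits: (1, 1, 1).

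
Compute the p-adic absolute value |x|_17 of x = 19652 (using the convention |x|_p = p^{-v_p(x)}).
|19652|_17 = 1/4913

Step 1 — compute v_17(x) by factoring powers of 17 out of the numerator and denominator: v_17(19652) = 3. Step 2 — apply |x|_p = p^{-v_p(x)} = 17^{-3} = 1/4913.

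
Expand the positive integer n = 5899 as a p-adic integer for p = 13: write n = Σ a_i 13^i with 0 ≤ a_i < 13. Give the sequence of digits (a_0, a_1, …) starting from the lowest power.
(a_0, a_1, …) = (10, 11, 8, 2)

Repeated division by 13 gives the digits low-to-high: 5899 = 10 + 11·13^1 + 8·13^2 + 2·13^3. Digit sequence: (10, 11, 8, 2).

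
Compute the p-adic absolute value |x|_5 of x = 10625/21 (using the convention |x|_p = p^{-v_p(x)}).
|10625/21|_5 = 1/625

Step 1 — compute v_5(x) by factoring powers of 5 out of the numerator and denominator: v_5(10625/21) = 4. Step 2 — apply |x|_p = p^{-v_p(x)} = 5^{-4} = 1/625.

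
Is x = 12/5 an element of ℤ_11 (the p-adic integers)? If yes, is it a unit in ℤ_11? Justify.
x ∈ ℤ_11^× (unit); v_11(x) = 0

ℤ_11 = {x ∈ ℚ_11 : v_11(x) ≥ 0} and ℤ_11^× = {x ∈ ℤ_11 : v_11(x) = 0}. Here v_11(12/5) = v_11(num) − v_11(den) = 0; compare against these criteria.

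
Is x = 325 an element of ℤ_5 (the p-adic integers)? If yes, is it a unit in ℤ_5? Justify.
x ∈ ℤ_5 but not a unit; v_5(x) = 2 > 0

ℤ_5 = {x ∈ ℚ_5 : v_5(x) ≥ 0} and ℤ_5^× = {x ∈ ℤ_5 : v_5(x) = 0}. Here v_5(325) = v_5(num) − v_5(den) = 2; compare against these criteria.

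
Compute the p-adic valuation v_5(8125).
v_5(8125) = 4

v_5(n) is the largest exponent k such that 5^k divides n. Factor out: 8125 = 5^4 · 13. (Sign doesn't affect v_p.) So v_5(8125) = 4.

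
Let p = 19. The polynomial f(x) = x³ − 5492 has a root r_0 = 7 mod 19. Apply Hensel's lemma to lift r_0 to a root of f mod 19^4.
r_3 = 80852 (mod 130321)

Hensel: r_{i+1} = r_i − f(r_i)/f′(r_i) mod 19^{i+2}, where f′(x) = 3x². Iterate:
  r_0 = 7 (mod 19)
  r_1 = 349 (mod 361)
  r_2 = 5403 (mod 6859)
  r_3 = 80852 (mod 130321)
Final: r = 80852 with f(r) ≡ 0 mod 19^4.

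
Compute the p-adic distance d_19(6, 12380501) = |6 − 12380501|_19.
d_19(6, 12380501) = 1/2476099

Step 1 — x − y = 6 − 12380501 = -12380495. Step 2 — v_19(-12380495) = 5 (factor: -12380495 = −(19^5 · 5); the sign does not affect v_p). Step 3 — |x − y|_19 = 19^{-5} = 1/2476099.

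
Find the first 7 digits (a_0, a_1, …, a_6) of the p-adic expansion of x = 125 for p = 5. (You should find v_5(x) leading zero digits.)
(a_0, …, a_6) = (0, 0, 0, 1, 0, 0, 0)

v_5(125) = 3, so a_0 = ... = a_2 = 0. Factor out: x = 5^3 · u with u = 1 a unit in ℤ_5. Expand u iteratively via a_{v+i} = u_i mod 5, u_{i+1} = (u_i − a_{v+i})/5:
  u_0 = 1;  a_3 = 1;  u_1 = (u_0 − 1)/5 = 0
  u_1 = 0;  a_4 = 0;  u_2 = (u_1 − 0)/5 = 0
  u_2 = 0;  a_5 = 0;  u_3 = (u_2 − 0)/5 = 0
  u_3 = 0;  a_6 = 0;  u_4 = (u_3 − 0)/5 = 0
Digits: (0, 0, 0, 1, 0, 0, 0).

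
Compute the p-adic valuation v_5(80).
v_5(80) = 1

v_5(n) is the largest exponent k such that 5^k divides n. Factor out: 80 = 5^1 · 16. (Sign doesn't affect v_p.) So v_5(80) = 1.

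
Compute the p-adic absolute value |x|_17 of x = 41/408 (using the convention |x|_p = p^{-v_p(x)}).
|41/408|_17 = 17

Step 1 — compute v_17(x) by factoring powers of 17 out of the numerator and denominator: v_17(41/408) = -1. Step 2 — apply |x|_p = p^{-v_p(x)} = 17^{1} = 17.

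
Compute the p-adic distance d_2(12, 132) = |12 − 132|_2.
d_2(12, 132) = 1/8

Step 1 — x − y = 12 − 132 = -120. Step 2 — v_2(-120) = 3 (factor: -120 = −(2^3 · 15); the sign does not affect v_p). Step 3 — |x − y|_2 = 2^{-3} = 1/8.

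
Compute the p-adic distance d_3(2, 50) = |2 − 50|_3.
d_3(2, 50) = 1/3

Step 1 — x − y = 2 − 50 = -48. Step 2 — v_3(-48) = 1 (factor: -48 = −(3^1 · 16); the sign does not affect v_p). Step 3 — |x − y|_3 = 3^{-1} = 1/3.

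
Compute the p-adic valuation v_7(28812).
v_7(28812) = 4

v_7(n) is the largest exponent k such that 7^k divides n. Factor out: 28812 = 7^4 · 12. (Sign doesn't affect v_p.) So v_7(28812) = 4.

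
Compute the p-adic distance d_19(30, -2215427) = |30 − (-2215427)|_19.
d_19(30, -2215427) = 1/130321

Step 1 — x − y = 30 − (-2215427) = 2215457. Step 2 — v_19(2215457) = 4 (factor: 2215457 = (19^4 · 17); the sign does not affect v_p). Step 3 — |x − y|_19 = 19^{-4} = 1/130321.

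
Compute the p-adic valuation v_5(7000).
v_5(7000) = 3

v_5(n) is the largest exponent k such that 5^k divides n. Factor out: 7000 = 5^3 · 56. (Sign doesn't affect v_p.) So v_5(7000) = 3.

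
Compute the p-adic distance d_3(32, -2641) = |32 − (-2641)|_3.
d_3(32, -2641) = 1/243

Step 1 — x − y = 32 − (-2641) = 2673. Step 2 — v_3(2673) = 5 (factor: 2673 = (3^5 · 11); the sign does not affect v_p). Step 3 — |x − y|_3 = 3^{-5} = 1/243.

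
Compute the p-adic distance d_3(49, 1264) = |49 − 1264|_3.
d_3(49, 1264) = 1/243

Step 1 — x − y = 49 − 1264 = -1215. Step 2 — v_3(-1215) = 5 (factor: -1215 = −(3^5 · 5); the sign does not affect v_p). Step 3 — |x − y|_3 = 3^{-5} = 1/243.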